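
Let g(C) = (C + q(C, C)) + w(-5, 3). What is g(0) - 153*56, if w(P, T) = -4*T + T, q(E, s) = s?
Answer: -8577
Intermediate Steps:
w(P, T) = -3*T
g(C) = -9 + 2*C (g(C) = (C + C) - 3*3 = 2*C - 9 = -9 + 2*C)
g(0) - 153*56 = (-9 + 2*0) - 153*56 = (-9 + 0) - 8568 = -9 - 8568 = -8577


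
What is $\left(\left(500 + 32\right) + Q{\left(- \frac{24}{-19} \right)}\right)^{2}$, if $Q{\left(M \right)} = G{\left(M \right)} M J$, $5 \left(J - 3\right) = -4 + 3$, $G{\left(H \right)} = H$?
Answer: $\frac{937651368976}{3258025} \approx 2.878 \cdot 10^{5}$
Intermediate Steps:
$J = \frac{14}{5}$ ($J = 3 + \frac{-4 + 3}{5} = 3 + \frac{1}{5} \left(-1\right) = 3 - \frac{1}{5} = \frac{14}{5} \approx 2.8$)
$Q{\left(M \right)} = \frac{14 M^{2}}{5}$ ($Q{\left(M \right)} = M M \frac{14}{5} = M^{2} \cdot \frac{14}{5} = \frac{14 M^{2}}{5}$)
$\left(\left(500 + 32\right) + Q{\left(- \frac{24}{-19} \right)}\right)^{2} = \left(\left(500 + 32\right) + \frac{14 \left(- \frac{24}{-19}\right)^{2}}{5}\right)^{2} = \left(532 + \frac{14 \left(\left(-24\right) \left(- \frac{1}{19}\right)\right)^{2}}{5}\right)^{2} = \left(532 + \frac{14 \left(\frac{24}{19}\right)^{2}}{5}\right)^{2} = \left(532 + \frac{14}{5} \cdot \frac{576}{361}\right)^{2} = \left(532 + \frac{8064}{1805}\right)^{2} = \left(\frac{968324}{1805}\right)^{2} = \frac{937651368976}{3258025}$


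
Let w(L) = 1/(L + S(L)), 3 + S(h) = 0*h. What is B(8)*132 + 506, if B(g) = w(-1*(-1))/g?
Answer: 1991/4 ≈ 497.75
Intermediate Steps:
S(h) = -3 (S(h) = -3 + 0*h = -3 + 0 = -3)
w(L) = 1/(-3 + L) (w(L) = 1/(L - 3) = 1/(-3 + L))
B(g) = -1/(2*g) (B(g) = 1/((-3 - 1*(-1))*g) = 1/((-3 + 1)*g) = 1/((-2)*g) = -1/(2*g))
B(8)*132 + 506 = -½/8*132 + 506 = -½*⅛*132 + 506 = -1/16*132 + 506 = -33/4 + 506 = 1991/4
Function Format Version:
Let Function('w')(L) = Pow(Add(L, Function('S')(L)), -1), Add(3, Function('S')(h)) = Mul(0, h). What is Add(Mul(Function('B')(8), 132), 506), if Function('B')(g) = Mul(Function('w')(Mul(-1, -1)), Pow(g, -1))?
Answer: Rational(1991, 4) ≈ 497.75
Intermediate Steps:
Function('S')(h) = -3 (Function('S')(h) = Add(-3, Mul(0, h)) = Add(-3, 0) = -3)
Function('w')(L) = Pow(Add(-3, L), -1) (Function('w')(L) = Pow(Add(L, -3), -1) = Pow(Add(-3, L), -1))
Function('B')(g) = Mul(Rational(-1, 2), Pow(g, -1)) (Function('B')(g) = Mul(Pow(Add(-3, Mul(-1, -1)), -1), Pow(g, -1)) = Mul(Pow(Add(-3, 1), -1), Pow(g, -1)) = Mul(Pow(-2, -1), Pow(g, -1)) = Mul(Rational(-1, 2), Pow(g, -1)))
Add(Mul(Function('B')(8), 132), 506) = Add(Mul(Mul(Rational(-1, 2), Pow(8, -1)), 132), 506) = Add(Mul(Mul(Rational(-1, 2), Rational(1, 8)), 132), 506) = Add(Mul(Rational(-1, 16), 132), 506) = Add(Rational(-33, 4), 506) = Rational(1991, 4)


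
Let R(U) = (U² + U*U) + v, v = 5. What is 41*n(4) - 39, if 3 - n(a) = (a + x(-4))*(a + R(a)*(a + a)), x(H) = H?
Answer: 84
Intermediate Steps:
R(U) = 5 + 2*U² (R(U) = (U² + U*U) + 5 = (U² + U²) + 5 = 2*U² + 5 = 5 + 2*U²)
n(a) = 3 - (-4 + a)*(a + 2*a*(5 + 2*a²)) (n(a) = 3 - (a - 4)*(a + (5 + 2*a²)*(a + a)) = 3 - (-4 + a)*(a + (5 + 2*a²)*(2*a)) = 3 - (-4 + a)*(a + 2*a*(5 + 2*a²)))
41*n(4) - 39 = 41*(3 - 11*4² - 4*4⁴ + 16*4³ + 44*4) - 39 = 41*(3 - 11*16 - 4*256 + 16*64 + 176) - 39 = 41*(3 - 176 - 1024 + 1024 + 176) - 39 = 41*3 - 39 = 123 - 39 = 84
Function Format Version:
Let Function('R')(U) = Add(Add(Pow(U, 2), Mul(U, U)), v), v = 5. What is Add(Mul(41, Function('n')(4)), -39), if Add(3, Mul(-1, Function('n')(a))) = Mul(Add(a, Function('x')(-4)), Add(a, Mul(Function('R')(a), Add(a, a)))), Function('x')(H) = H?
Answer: 84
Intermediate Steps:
Function('R')(U) = Add(5, Mul(2, Pow(U, 2))) (Function('R')(U) = Add(Add(Pow(U, 2), Mul(U, U)), 5) = Add(Add(Pow(U, 2), Pow(U, 2)), 5) = Add(Mul(2, Pow(U, 2)), 5) = Add(5, Mul(2, Pow(U, 2))))
Function('n')(a) = Add(3, Mul(-1, Add(-4, a), Add(a, Mul(2, a, Add(5, Mul(2, Pow(a, 2))))))) (Function('n')(a) = Add(3, Mul(-1, Mul(Add(a, -4), Add(a, Mul(Add(5, Mul(2, Pow(a, 2))), Add(a, a)))))) = Add(3, Mul(-1, Mul(Add(-4, a), Add(a, Mul(Add(5, Mul(2, Pow(a, 2))), Mul(2, a)))))) = Add(3, Mul(-1, Mul(Add(-4, a), Add(a, Mul(2, a, Add(5, Mul(2, Pow(a, 2)))))))) = Add(3, Mul(-1, Add(-4, a), Add(a, Mul(2, a, Add(5, Mul(2, Pow(a, 2))))))))
Add(Mul(41, Function('n')(4)), -39) = Add(Mul(41, Add(3, Mul(-11, Pow(4, 2)), Mul(-4, Pow(4, 4)), Mul(16, Pow(4, 3)), Mul(44, 4))), -39) = Add(Mul(41, Add(3, Mul(-11, 16), Mul(-4, 256), Mul(16, 64), 176)), -39) = Add(Mul(41, Add(3, -176, -1024, 1024, 176)), -39) = Add(Mul(41, 3), -39) = Add(123, -39) = 84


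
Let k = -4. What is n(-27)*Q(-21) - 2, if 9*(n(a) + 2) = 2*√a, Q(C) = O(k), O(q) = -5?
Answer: 8 - 10*I*√3/3 ≈ 8.0 - 5.7735*I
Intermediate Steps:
Q(C) = -5
n(a) = -2 + 2*√a/9 (n(a) = -2 + (2*√a)/9 = -2 + 2*√a/9)
n(-27)*Q(-21) - 2 = (-2 + 2*√(-27)/9)*(-5) - 2 = (-2 + 2*(3*I*√3)/9)*(-5) - 2 = (-2 + 2*I*√3/3)*(-5) - 2 = (10 - 10*I*√3/3) - 2 = 8 - 10*I*√3/3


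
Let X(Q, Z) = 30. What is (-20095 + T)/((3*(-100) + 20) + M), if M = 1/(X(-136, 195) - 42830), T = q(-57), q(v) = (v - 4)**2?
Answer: 233602400/3994667 ≈ 58.479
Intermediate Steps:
q(v) = (-4 + v)**2
T = 3721 (T = (-4 - 57)**2 = (-61)**2 = 3721)
M = -1/42800 (M = 1/(30 - 42830) = 1/(-42800) = -1/42800 ≈ -2.3364e-5)
(-20095 + T)/((3*(-100) + 20) + M) = (-20095 + 3721)/((3*(-100) + 20) - 1/42800) = -16374/((-300 + 20) - 1/42800) = -16374/(-280 - 1/42800) = -16374/(-11984001/42800) = -16374*(-42800/11984001) = 233602400/3994667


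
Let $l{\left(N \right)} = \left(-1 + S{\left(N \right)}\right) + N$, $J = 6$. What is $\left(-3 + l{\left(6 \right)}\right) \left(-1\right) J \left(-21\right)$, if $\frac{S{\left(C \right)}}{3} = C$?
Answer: $2520$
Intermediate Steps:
$S{\left(C \right)} = 3 C$
$l{\left(N \right)} = -1 + 4 N$ ($l{\left(N \right)} = \left(-1 + 3 N\right) + N = -1 + 4 N$)
$\left(-3 + l{\left(6 \right)}\right) \left(-1\right) J \left(-21\right) = \left(-3 + \left(-1 + 4 \cdot 6\right)\right) \left(-1\right) 6 \left(-21\right) = \left(-3 + \left(-1 + 24\right)\right) \left(-1\right) 6 \left(-21\right) = \left(-3 + 23\right) \left(-1\right) 6 \left(-21\right) = 20 \left(-1\right) 6 \left(-21\right) = \left(-20\right) 6 \left(-21\right) = \left(-120\right) \left(-21\right) = 2520$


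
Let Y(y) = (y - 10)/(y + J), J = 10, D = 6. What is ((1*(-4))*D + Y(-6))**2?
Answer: 784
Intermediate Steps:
Y(y) = (-10 + y)/(10 + y) (Y(y) = (y - 10)/(y + 10) = (-10 + y)/(10 + y))
((1*(-4))*D + Y(-6))**2 = ((1*(-4))*6 + (-10 - 6)/(10 - 6))**2 = (-4*6 - 16/4)**2 = (-24 + (1/4)*(-16))**2 = (-24 - 4)**2 = (-28)**2 = 784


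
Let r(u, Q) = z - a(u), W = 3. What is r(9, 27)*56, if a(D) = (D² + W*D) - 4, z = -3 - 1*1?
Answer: -6048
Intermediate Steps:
z = -4 (z = -3 - 1 = -4)
a(D) = -4 + D² + 3*D (a(D) = (D² + 3*D) - 4 = -4 + D² + 3*D)
r(u, Q) = -u² - 3*u (r(u, Q) = -4 - (-4 + u² + 3*u) = -4 + (4 - u² - 3*u) = -u² - 3*u)
r(9, 27)*56 = (9*(-3 - 1*9))*56 = (9*(-3 - 9))*56 = (9*(-12))*56 = -108*56 = -6048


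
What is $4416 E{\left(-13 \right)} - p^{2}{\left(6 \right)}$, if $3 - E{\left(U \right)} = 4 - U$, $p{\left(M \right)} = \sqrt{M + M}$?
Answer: $-61836$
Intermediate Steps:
$p{\left(M \right)} = \sqrt{2} \sqrt{M}$ ($p{\left(M \right)} = \sqrt{2 M} = \sqrt{2} \sqrt{M}$)
$E{\left(U \right)} = -1 + U$ ($E{\left(U \right)} = 3 - \left(4 - U\right) = 3 + \left(-4 + U\right) = -1 + U$)
$4416 E{\left(-13 \right)} - p^{2}{\left(6 \right)} = 4416 \left(-1 - 13\right) - \left(\sqrt{2} \sqrt{6}\right)^{2} = 4416 \left(-14\right) - \left(2 \sqrt{3}\right)^{2} = -61824 - 12 = -61836$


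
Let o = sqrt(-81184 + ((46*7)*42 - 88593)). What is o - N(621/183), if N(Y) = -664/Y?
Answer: 40504/207 + I*sqrt(156253) ≈ 195.67 + 395.29*I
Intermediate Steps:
o = I*sqrt(156253) (o = sqrt(-81184 + (322*42 - 88593)) = sqrt(-81184 + (13524 - 88593)) = sqrt(-81184 - 75069) = sqrt(-156253) = I*sqrt(156253) ≈ 395.29*I)
o - N(621/183) = I*sqrt(156253) - (-664)/(621/183) = I*sqrt(156253) - (-664)/(621*(1/183)) = I*sqrt(156253) - (-664)/207/61 = I*sqrt(156253) - (-664)*61/207 = I*sqrt(156253) - 1*(-40504/207) = I*sqrt(156253) + 40504/207 = 40504/207 + I*sqrt(156253)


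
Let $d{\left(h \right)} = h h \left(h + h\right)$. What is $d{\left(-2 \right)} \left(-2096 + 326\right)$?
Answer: $28320$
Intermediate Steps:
$d{\left(h \right)} = 2 h^{3}$ ($d{\left(h \right)} = h^{2} \cdot 2 h = 2 h^{3}$)
$d{\left(-2 \right)} \left(-2096 + 326\right) = 2 \left(-2\right)^{3} \left(-2096 + 326\right) = 2 \left(-8\right) \left(-1770\right) = \left(-16\right) \left(-1770\right) = 28320$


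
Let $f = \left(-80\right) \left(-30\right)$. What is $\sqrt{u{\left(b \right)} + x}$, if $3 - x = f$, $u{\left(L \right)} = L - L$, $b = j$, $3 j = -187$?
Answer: $i \sqrt{2397} \approx 48.959 i$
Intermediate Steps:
$j = - \frac{187}{3}$ ($j = \frac{1}{3} \left(-187\right) = - \frac{187}{3} \approx -62.333$)
$b = - \frac{187}{3} \approx -62.333$
$u{\left(L \right)} = 0$
$f = 2400$
$x = -2397$ ($x = 3 - 2400 = -2397$)
$\sqrt{u{\left(b \right)} + x} = \sqrt{0 - 2397} = \sqrt{-2397} = i \sqrt{2397}$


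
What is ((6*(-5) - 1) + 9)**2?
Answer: 484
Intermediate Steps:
((6*(-5) - 1) + 9)**2 = ((-30 - 1) + 9)**2 = (-31 + 9)**2 = (-22)**2 = 484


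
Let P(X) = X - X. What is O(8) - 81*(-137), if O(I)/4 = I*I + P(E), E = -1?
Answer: 11353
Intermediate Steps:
P(X) = 0
O(I) = 4*I² (O(I) = 4*(I*I + 0) = 4*(I² + 0) = 4*I²)
O(8) - 81*(-137) = 4*8² - 81*(-137) = 4*64 + 11097 = 256 + 11097 = 11353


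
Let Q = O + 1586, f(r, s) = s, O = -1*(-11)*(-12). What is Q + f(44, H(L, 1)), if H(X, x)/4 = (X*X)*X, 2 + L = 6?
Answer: 1710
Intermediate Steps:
O = -132 (O = 11*(-12) = -132)
L = 4 (L = -2 + 6 = 4)
H(X, x) = 4*X³ (H(X, x) = 4*((X*X)*X) = 4*(X²*X) = 4*X³)
Q = 1454 (Q = -132 + 1586 = 1454)
Q + f(44, H(L, 1)) = 1454 + 4*4³ = 1454 + 4*64 = 1454 + 256 = 1710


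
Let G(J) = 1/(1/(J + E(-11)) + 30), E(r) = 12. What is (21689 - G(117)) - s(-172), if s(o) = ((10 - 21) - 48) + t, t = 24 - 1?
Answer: 84097346/3871 ≈ 21725.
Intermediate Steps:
t = 23
s(o) = -36 (s(o) = ((10 - 21) - 48) + 23 = (-11 - 48) + 23 = -59 + 23 = -36)
G(J) = 1/(30 + 1/(12 + J)) (G(J) = 1/(1/(J + 12) + 30) = 1/(1/(12 + J) + 30) = 1/(30 + 1/(12 + J)))
(21689 - G(117)) - s(-172) = (21689 - (12 + 117)/(361 + 30*117)) - 1*(-36) = (21689 - 129/(361 + 3510)) + 36 = (21689 - 129/3871) + 36 = 83957990/3871 + 36 = 84097346/3871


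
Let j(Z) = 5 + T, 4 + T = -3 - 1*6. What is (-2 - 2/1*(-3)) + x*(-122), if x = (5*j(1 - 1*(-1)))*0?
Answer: 4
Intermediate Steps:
T = -13 (T = -4 + (-3 - 1*6) = -4 + (-3 - 6) = -4 - 9 = -13)
j(Z) = -8 (j(Z) = 5 - 13 = -8)
x = 0 (x = (5*(-8))*0 = -40*0 = 0)
(-2 - 2/1*(-3)) + x*(-122) = (-2 - 2/1*(-3)) + 0*(-122) = (-2 - 2*1*(-3)) + 0 = (-2 - 2*(-3)) + 0 = (-2 + 6) + 0 = 4 + 0 = 4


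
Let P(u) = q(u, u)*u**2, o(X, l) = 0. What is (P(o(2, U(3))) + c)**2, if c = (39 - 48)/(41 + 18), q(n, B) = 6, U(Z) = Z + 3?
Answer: 81/3481 ≈ 0.023269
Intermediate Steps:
U(Z) = 3 + Z
P(u) = 6*u**2
c = -9/59 ≈ -0.15254
(P(o(2, U(3))) + c)**2 = (6*0**2 - 9/59)**2 = (6*0 - 9/59)**2 = (0 - 9/59)**2 = (-9/59)**2 = 81/3481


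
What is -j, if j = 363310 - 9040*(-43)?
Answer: -752030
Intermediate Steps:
j = 752030 (j = 363310 - 1*(-388720) = 363310 + 388720 = 752030)
-j = -1*752030 = -752030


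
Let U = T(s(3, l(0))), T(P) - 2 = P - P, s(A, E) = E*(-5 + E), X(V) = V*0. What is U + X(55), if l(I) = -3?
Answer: 2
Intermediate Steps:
X(V) = 0
T(P) = 2 (T(P) = 2 + (P - P) = 2 + 0 = 2)
U = 2
U + X(55) = 2 + 0 = 2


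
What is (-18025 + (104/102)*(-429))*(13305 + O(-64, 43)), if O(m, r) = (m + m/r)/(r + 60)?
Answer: -18494268526969/75293 ≈ -2.4563e+8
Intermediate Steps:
O(m, r) = (m + m/r)/(60 + r)
(-18025 + (104/102)*(-429))*(13305 + O(-64, 43)) = (-18025 + (104/102)*(-429))*(13305 - 64*(1 + 43)/(43*(60 + 43))) = (-18025 + (104*(1/102))*(-429))*(13305 - 64*1/43*44/103) = (-18025 + (52/51)*(-429))*(13305 - 64*1/43*1/103*44) = (-18025 - 7436/17)*(13305 - 2816/4429) = -313861/17*58925029/4429 = -18494268526969/75293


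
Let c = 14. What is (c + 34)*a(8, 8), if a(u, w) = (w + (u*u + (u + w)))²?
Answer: 371712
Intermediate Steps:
a(u, w) = (u + u² + 2*w)² (a(u, w) = (w + (u² + (u + w)))² = (w + (u + w + u²))² = (u + u² + 2*w)²)
(c + 34)*a(8, 8) = (14 + 34)*(8 + 8² + 2*8)² = 48*(8 + 64 + 16)² = 48*88² = 48*7744 = 371712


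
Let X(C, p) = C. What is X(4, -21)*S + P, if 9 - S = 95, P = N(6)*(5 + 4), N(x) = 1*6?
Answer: -290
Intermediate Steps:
N(x) = 6
P = 54 (P = 6*(5 + 4) = 6*9 = 54)
S = -86 (S = 9 - 1*95 = 9 - 95 = -86)
X(4, -21)*S + P = 4*(-86) + 54 = -344 + 54 = -290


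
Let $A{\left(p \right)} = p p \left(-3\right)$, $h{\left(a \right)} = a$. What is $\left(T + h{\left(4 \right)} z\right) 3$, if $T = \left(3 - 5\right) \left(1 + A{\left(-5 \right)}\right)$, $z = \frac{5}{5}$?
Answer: $456$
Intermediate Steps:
$A{\left(p \right)} = - 3 p^{2}$ ($A{\left(p \right)} = p^{2} \left(-3\right) = - 3 p^{2}$)
$z = 1$ ($z = 5 \cdot \frac{1}{5} = 1$)
$T = 148$ ($T = \left(3 - 5\right) \left(1 - 3 \left(-5\right)^{2}\right) = - 2 \left(1 - 75\right) = \left(-2\right) \left(-74\right) = 148$)
$\left(T + h{\left(4 \right)} z\right) 3 = \left(148 + 4 \cdot 1\right) 3 = \left(148 + 4\right) 3 = 152 \cdot 3 = 456$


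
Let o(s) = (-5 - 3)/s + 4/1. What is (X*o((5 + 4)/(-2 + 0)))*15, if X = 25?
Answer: 6500/3 ≈ 2166.7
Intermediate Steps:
o(s) = 4 - 8/s (o(s) = -8/s + 4*1 = -8/s + 4 = 4 - 8/s)
(X*o((5 + 4)/(-2 + 0)))*15 = (25*(4 - 8*(-2 + 0)/(5 + 4)))*15 = (25*(4 - 8/(9/(-2))))*15 = (25*(4 - 8/(9*(-½))))*15 = (25*(4 - 8/(-9/2)))*15 = (25*(4 - 8*(-2/9)))*15 = (25*(4 + 16/9))*15 = (25*(52/9))*15 = (1300/9)*15 = 6500/3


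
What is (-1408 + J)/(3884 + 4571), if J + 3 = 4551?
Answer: 628/1691 ≈ 0.37138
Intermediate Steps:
J = 4548 (J = -3 + 4551 = 4548)
(-1408 + J)/(3884 + 4571) = (-1408 + 4548)/(3884 + 4571) = 3140/8455 = 3140*(1/8455) = 628/1691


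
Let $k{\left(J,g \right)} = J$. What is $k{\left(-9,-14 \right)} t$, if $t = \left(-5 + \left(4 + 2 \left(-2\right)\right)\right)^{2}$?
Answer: $-225$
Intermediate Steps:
$t = 25$ ($t = \left(-5 + \left(4 - 4\right)\right)^{2} = \left(-5 + 0\right)^{2} = \left(-5\right)^{2} = 25$)
$k{\left(-9,-14 \right)} t = \left(-9\right) 25 = -225$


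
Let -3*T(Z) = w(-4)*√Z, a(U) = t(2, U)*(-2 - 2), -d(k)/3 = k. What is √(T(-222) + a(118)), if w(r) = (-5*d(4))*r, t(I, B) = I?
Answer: 2*√(-2 + 20*I*√222) ≈ 24.331 + 24.495*I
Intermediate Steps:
d(k) = -3*k
a(U) = -8 (a(U) = 2*(-2 - 2) = 2*(-4) = -8)
w(r) = 60*r (w(r) = (-(-15)*4)*r = (-5*(-12))*r = 60*r)
T(Z) = 80*√Z (T(Z) = -60*(-4)*√Z/3 = -(-80)*√Z = 80*√Z)
√(T(-222) + a(118)) = √(80*√(-222) - 8) = √(80*(I*√222) - 8) = √(80*I*√222 - 8) = √(-8 + 80*I*√222)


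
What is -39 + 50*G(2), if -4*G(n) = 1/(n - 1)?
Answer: -103/2 ≈ -51.500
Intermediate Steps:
G(n) = -1/(4*(-1 + n)) (G(n) = -1/(4*(n - 1)) = -1/(4*(-1 + n)))
-39 + 50*G(2) = -39 + 50*(-1/(-4 + 4*2)) = -39 + 50*(-1/(-4 + 8)) = -39 + 50*(-1/4) = -39 + 50*(-1*¼) = -39 + 50*(-¼) = -39 - 25/2 = -103/2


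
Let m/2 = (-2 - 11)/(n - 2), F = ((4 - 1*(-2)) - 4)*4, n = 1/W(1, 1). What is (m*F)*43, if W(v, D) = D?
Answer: 8944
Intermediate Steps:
n = 1 (n = 1/1 = 1*1 = 1)
F = 8 (F = ((4 + 2) - 4)*4 = (6 - 4)*4 = 2*4 = 8)
m = 26 (m = 2*((-2 - 11)/(1 - 2)) = 2*(-13/(-1)) = 2*(-13*(-1)) = 2*13 = 26)
(m*F)*43 = (26*8)*43 = 208*43 = 8944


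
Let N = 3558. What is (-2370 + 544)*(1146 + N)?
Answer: -8589504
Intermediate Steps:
(-2370 + 544)*(1146 + N) = (-2370 + 544)*(1146 + 3558) = -1826*4704 = -8589504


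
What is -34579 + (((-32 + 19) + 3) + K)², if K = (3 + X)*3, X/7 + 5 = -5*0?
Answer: -23343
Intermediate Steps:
X = -35 (X = -35 + 7*(-5*0) = -35 + 7*0 = -35 + 0 = -35)
K = -96 (K = (3 - 35)*3 = -32*3 = -96)
-34579 + (((-32 + 19) + 3) + K)² = -34579 + (((-32 + 19) + 3) - 96)² = -34579 + ((-13 + 3) - 96)² = -34579 + (-10 - 96)² = -34579 + (-106)² = -34579 + 11236 = -23343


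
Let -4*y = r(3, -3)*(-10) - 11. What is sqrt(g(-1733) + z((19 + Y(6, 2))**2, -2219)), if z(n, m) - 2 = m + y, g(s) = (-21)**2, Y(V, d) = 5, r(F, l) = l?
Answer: I*sqrt(7123)/2 ≈ 42.199*I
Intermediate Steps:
g(s) = 441
y = -19/4 (y = -(-3*(-10) - 11)/4 = -(30 - 11)/4 = -1/4*19 = -19/4 ≈ -4.7500)
z(n, m) = -11/4 + m (z(n, m) = 2 + (m - 19/4) = 2 + (-19/4 + m) = -11/4 + m)
sqrt(g(-1733) + z((19 + Y(6, 2))**2, -2219)) = sqrt(441 + (-11/4 - 2219)) = sqrt(441 - 8887/4) = sqrt(-7123/4) = I*sqrt(7123)/2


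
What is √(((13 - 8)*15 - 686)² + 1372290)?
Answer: √1745611 ≈ 1321.2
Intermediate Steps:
√(((13 - 8)*15 - 686)² + 1372290) = √((5*15 - 686)² + 1372290) = √((75 - 686)² + 1372290) = √((-611)² + 1372290) = √(373321 + 1372290) = √1745611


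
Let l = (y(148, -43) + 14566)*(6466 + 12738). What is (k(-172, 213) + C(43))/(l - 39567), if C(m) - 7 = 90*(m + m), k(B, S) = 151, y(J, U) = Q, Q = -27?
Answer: 7898/279167389 ≈ 2.8291e-5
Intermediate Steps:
y(J, U) = -27
C(m) = 7 + 180*m (C(m) = 7 + 90*(m + m) = 7 + 90*(2*m) = 7 + 180*m)
l = 279206956 (l = (-27 + 14566)*(6466 + 12738) = 14539*19204 = 279206956)
(k(-172, 213) + C(43))/(l - 39567) = (151 + (7 + 180*43))/(279206956 - 39567) = (151 + (7 + 7740))/279167389 = (151 + 7747)*(1/279167389) = 7898*(1/279167389) = 7898/279167389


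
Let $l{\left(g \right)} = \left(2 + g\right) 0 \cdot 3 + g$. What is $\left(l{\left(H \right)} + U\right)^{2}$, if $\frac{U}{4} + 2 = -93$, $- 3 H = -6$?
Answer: $142884$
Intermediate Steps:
$H = 2$ ($H = \left(- \frac{1}{3}\right) \left(-6\right) = 2$)
$U = -380$ ($U = -8 + 4 \left(-93\right) = -8 - 372 = -380$)
$l{\left(g \right)} = g$ ($l{\left(g \right)} = 0 \cdot 3 + g = 0 + g = g$)
$\left(l{\left(H \right)} + U\right)^{2} = \left(2 - 380\right)^{2} = \left(-378\right)^{2} = 142884$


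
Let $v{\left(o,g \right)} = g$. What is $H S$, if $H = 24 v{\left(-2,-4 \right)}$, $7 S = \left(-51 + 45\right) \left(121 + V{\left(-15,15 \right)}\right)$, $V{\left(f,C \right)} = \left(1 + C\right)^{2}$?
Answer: $\frac{217152}{7} \approx 31022.0$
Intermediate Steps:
$S = - \frac{2262}{7}$ ($S = \frac{\left(-51 + 45\right) \left(121 + \left(1 + 15\right)^{2}\right)}{7} = \frac{\left(-6\right) \left(121 + 16^{2}\right)}{7} = \frac{\left(-6\right) \left(121 + 256\right)}{7} = \frac{\left(-6\right) 377}{7} = \frac{1}{7} \left(-2262\right) = - \frac{2262}{7} \approx -323.14$)
$H = -96$ ($H = 24 \left(-4\right) = -96$)
$H S = \left(-96\right) \left(- \frac{2262}{7}\right) = \frac{217152}{7}$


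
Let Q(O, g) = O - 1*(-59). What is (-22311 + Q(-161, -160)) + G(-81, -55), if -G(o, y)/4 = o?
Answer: -22089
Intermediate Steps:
Q(O, g) = 59 + O (Q(O, g) = O + 59 = 59 + O)
G(o, y) = -4*o
(-22311 + Q(-161, -160)) + G(-81, -55) = (-22311 + (59 - 161)) - 4*(-81) = (-22311 - 102) + 324 = -22413 + 324 = -22089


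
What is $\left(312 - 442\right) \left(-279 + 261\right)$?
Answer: $2340$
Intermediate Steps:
$\left(312 - 442\right) \left(-279 + 261\right) = \left(-130\right) \left(-18\right) = 2340$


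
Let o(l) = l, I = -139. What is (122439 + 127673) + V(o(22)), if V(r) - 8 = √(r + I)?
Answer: 250120 + 3*I*√13 ≈ 2.5012e+5 + 10.817*I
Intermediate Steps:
V(r) = 8 + √(-139 + r) (V(r) = 8 + √(r - 139) = 8 + √(-139 + r))
(122439 + 127673) + V(o(22)) = (122439 + 127673) + (8 + √(-139 + 22)) = 250112 + (8 + √(-117)) = 250112 + (8 + 3*I*√13) = 250120 + 3*I*√13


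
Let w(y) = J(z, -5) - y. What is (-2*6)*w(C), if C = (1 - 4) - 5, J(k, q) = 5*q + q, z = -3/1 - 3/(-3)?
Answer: 264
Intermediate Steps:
z = -2 (z = -3*1 - 3*(-⅓) = -3 + 1 = -2)
J(k, q) = 6*q
C = -8 (C = -3 - 5 = -8)
w(y) = -30 - y (w(y) = 6*(-5) - y = -30 - y)
(-2*6)*w(C) = (-2*6)*(-30 - 1*(-8)) = -12*(-30 + 8) = -12*(-22) = 264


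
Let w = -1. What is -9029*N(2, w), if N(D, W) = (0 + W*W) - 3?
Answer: 18058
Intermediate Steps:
N(D, W) = -3 + W**2 (N(D, W) = (0 + W**2) - 3 = W**2 - 3 = -3 + W**2)
-9029*N(2, w) = -9029*(-3 + (-1)**2) = -9029*(-3 + 1) = -9029*(-2) = 18058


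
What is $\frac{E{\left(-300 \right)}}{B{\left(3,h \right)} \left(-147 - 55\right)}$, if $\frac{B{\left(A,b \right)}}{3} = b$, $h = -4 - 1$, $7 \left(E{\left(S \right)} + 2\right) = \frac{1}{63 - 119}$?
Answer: $- \frac{157}{237552} \approx -0.00066091$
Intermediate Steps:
$E{\left(S \right)} = - \frac{785}{392}$ ($E{\left(S \right)} = -2 + \frac{1}{7 \left(63 - 119\right)} = -2 + \frac{1}{7 \left(-56\right)} = -2 + \frac{1}{7} \left(- \frac{1}{56}\right) = -2 - \frac{1}{392} = - \frac{785}{392}$)
$h = -5$ ($h = -4 - 1 = -5$)
$B{\left(A,b \right)} = 3 b$
$\frac{E{\left(-300 \right)}}{B{\left(3,h \right)} \left(-147 - 55\right)} = - \frac{785}{392 \cdot 3 \left(-5\right) \left(-147 - 55\right)} = - \frac{785}{392 \left(\left(-15\right) \left(-202\right)\right)} = - \frac{785}{392 \cdot 3030} = \left(- \frac{785}{392}\right) \frac{1}{3030} = - \frac{157}{237552}$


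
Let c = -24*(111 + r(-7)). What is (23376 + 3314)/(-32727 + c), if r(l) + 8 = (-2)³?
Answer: -26690/35007 ≈ -0.76242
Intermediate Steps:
r(l) = -16 (r(l) = -8 + (-2)³ = -8 - 8 = -16)
c = -2280 (c = -24*(111 - 16) = -24*95 = -2280)
(23376 + 3314)/(-32727 + c) = (23376 + 3314)/(-32727 - 2280) = 26690/(-35007) = 26690*(-1/35007) = -26690/35007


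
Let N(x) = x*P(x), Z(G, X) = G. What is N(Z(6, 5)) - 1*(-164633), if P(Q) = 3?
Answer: 164651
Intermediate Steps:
N(x) = 3*x (N(x) = x*3 = 3*x)
N(Z(6, 5)) - 1*(-164633) = 3*6 - 1*(-164633) = 18 + 164633 = 164651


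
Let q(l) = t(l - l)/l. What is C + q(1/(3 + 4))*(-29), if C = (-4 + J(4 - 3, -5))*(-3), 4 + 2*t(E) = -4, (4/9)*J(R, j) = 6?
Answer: 1567/2 ≈ 783.50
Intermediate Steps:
J(R, j) = 27/2 (J(R, j) = (9/4)*6 = 27/2)
t(E) = -4 (t(E) = -2 + (1/2)*(-4) = -2 - 2 = -4)
C = -57/2 (C = (-4 + 27/2)*(-3) = (19/2)*(-3) = -57/2 ≈ -28.500)
q(l) = -4/l
C + q(1/(3 + 4))*(-29) = -57/2 - 4/(1/(3 + 4))*(-29) = -57/2 - 4/(1/7)*(-29) = -57/2 - 4/1/7*(-29) = -57/2 - 4*7*(-29) = -57/2 - 28*(-29) = -57/2 + 812 = 1567/2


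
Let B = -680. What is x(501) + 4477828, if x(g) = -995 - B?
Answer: 4477513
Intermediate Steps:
x(g) = -315 (x(g) = -995 - 1*(-680) = -995 + 680 = -315)
x(501) + 4477828 = -315 + 4477828 = 4477513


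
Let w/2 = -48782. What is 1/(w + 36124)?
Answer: -1/61440 ≈ -1.6276e-5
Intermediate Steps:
w = -97564 (w = 2*(-48782) = -97564)
1/(w + 36124) = 1/(-97564 + 36124) = 1/(-61440) = -1/61440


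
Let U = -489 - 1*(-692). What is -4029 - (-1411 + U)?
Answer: -2821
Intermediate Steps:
U = 203 (U = -489 + 692 = 203)
-4029 - (-1411 + U) = -4029 - (-1411 + 203) = -4029 - 1*(-1208) = -4029 + 1208 = -2821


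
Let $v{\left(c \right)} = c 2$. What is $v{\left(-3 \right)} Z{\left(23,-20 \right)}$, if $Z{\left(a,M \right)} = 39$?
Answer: $-234$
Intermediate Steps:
$v{\left(c \right)} = 2 c$
$v{\left(-3 \right)} Z{\left(23,-20 \right)} = 2 \left(-3\right) 39 = \left(-6\right) 39 = -234$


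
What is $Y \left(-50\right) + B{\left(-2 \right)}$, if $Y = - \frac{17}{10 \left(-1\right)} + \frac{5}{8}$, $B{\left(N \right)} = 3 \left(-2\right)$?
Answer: $- \frac{489}{4} \approx -122.25$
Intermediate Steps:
$B{\left(N \right)} = -6$
$Y = \frac{93}{40}$ ($Y = - \frac{17}{-10} + 5 \cdot \frac{1}{8} = \left(-17\right) \left(- \frac{1}{10}\right) + \frac{5}{8} = \frac{17}{10} + \frac{5}{8} = \frac{93}{40} \approx 2.325$)
$Y \left(-50\right) + B{\left(-2 \right)} = \frac{93}{40} \left(-50\right) - 6 = - \frac{465}{4} - 6 = - \frac{489}{4}$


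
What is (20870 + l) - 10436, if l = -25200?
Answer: -14766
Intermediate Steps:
(20870 + l) - 10436 = (20870 - 25200) - 10436 = -4330 - 10436 = -14766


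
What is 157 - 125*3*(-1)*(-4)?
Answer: -1343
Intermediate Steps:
157 - 125*3*(-1)*(-4) = 157 - (-375)*(-4) = 157 - 125*12 = 157 - 1500 = -1343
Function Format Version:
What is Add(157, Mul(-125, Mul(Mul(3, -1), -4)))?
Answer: -1343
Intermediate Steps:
Add(157, Mul(-125, Mul(Mul(3, -1), -4))) = Add(157, Mul(-125, Mul(-3, -4))) = Add(157, Mul(-125, 12)) = Add(157, -1500) = -1343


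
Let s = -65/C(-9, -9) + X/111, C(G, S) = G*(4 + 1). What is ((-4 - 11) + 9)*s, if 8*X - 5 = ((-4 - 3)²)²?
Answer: -5533/222 ≈ -24.923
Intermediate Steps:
X = 1203/4 (X = 5/8 + ((-4 - 3)²)²/8 = 5/8 + ((-7)²)²/8 = 5/8 + (⅛)*49² = 5/8 + (⅛)*2401 = 5/8 + 2401/8 = 1203/4 ≈ 300.75)
C(G, S) = 5*G (C(G, S) = G*5 = 5*G)
s = 5533/1332 (s = -65/(5*(-9)) + (1203/4)/111 = -65/(-45) + (1203/4)*(1/111) = -65*(-1/45) + 401/148 = 13/9 + 401/148 = 5533/1332 ≈ 4.1539)
((-4 - 11) + 9)*s = ((-4 - 11) + 9)*(5533/1332) = (-15 + 9)*(5533/1332) = -6*5533/1332 = -5533/222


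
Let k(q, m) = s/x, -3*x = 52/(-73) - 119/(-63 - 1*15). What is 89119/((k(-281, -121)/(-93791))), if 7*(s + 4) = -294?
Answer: -38708491957399/785772 ≈ -4.9262e+7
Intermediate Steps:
s = -46 (s = -4 + (1/7)*(-294) = -4 - 42 = -46)
x = -4631/17082 (x = -(52/(-73) - 119/(-63 - 1*15))/3 = -(52*(-1/73) - 119/(-63 - 15))/3 = -(-52/73 - 119/(-78))/3 = -(-52/73 - 119*(-1/78))/3 = -(-52/73 + 119/78)/3 = -1/3*4631/5694 = -4631/17082 ≈ -0.27110)
k(q, m) = 785772/4631 (k(q, m) = -46/(-4631/17082) = -46*(-17082/4631) = 785772/4631)
89119/((k(-281, -121)/(-93791))) = 89119/(((785772/4631)/(-93791))) = 89119/(((785772/4631)*(-1/93791))) = 89119/(-785772/434346121) = 89119*(-434346121/785772) = -38708491957399/785772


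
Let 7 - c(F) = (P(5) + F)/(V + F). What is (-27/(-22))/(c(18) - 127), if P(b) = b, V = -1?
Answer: -459/45386 ≈ -0.010113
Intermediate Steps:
c(F) = 7 - (5 + F)/(-1 + F)
(-27/(-22))/(c(18) - 127) = (-27/(-22))/(6*(-2 + 18)/(-1 + 18) - 127) = (-27*(-1/22))/(6*16/17 - 127) = 27/(22*(6*(1/17)*16 - 127)) = 27/(22*(96/17 - 127)) = 27/(22*(-2063/17)) = (27/22)*(-17/2063) = -459/45386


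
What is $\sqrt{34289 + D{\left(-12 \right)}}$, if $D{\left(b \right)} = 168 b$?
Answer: $\sqrt{32273} \approx 179.65$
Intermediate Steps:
$\sqrt{34289 + D{\left(-12 \right)}} = \sqrt{34289 + 168 \left(-12\right)} = \sqrt{34289 - 2016} = \sqrt{32273}$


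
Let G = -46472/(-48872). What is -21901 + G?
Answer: -133787400/6109 ≈ -21900.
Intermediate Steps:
G = 5809/6109 (G = -46472*(-1/48872) = 5809/6109 ≈ 0.95089)
-21901 + G = -21901 + 5809/6109 = -133787400/6109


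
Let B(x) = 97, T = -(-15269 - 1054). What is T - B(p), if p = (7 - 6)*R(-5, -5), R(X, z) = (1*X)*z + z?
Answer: 16226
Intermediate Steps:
R(X, z) = z + X*z (R(X, z) = X*z + z = z + X*z)
p = 20 (p = (7 - 6)*(-5*(1 - 5)) = 1*(-5*(-4)) = 1*20 = 20)
T = 16323 (T = -1*(-16323) = 16323)
T - B(p) = 16323 - 1*97 = 16323 - 97 = 16226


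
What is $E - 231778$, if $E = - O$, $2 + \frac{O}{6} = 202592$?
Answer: $-1447318$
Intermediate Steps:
$O = 1215540$ ($O = -12 + 6 \cdot 202592 = -12 + 1215552 = 1215540$)
$E = -1215540$ ($E = \left(-1\right) 1215540 = -1215540$)
$E - 231778 = -1215540 - 231778 = -1447318$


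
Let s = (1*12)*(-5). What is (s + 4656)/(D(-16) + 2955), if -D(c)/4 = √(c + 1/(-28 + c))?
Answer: 9959532/6403673 + 3064*I*√7755/32018365 ≈ 1.5553 + 0.0084271*I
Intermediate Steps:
s = -60 (s = 12*(-5) = -60)
D(c) = -4*√(c + 1/(-28 + c))
(s + 4656)/(D(-16) + 2955) = (-60 + 4656)/(-4*√(1 - 16*(-28 - 16))*(I*√11/22) + 2955) = 4596/(-4*√(1 - 16*(-44))*(I*√11/22) + 2955) = 4596/(-4*I*√11*√(1 + 704)/22 + 2955) = 4596/(-4*I*√7755/22 + 2955) = 4596/(-2*I*√7755/11 + 2955) = 4596/(2955 - 2*I*√7755/11)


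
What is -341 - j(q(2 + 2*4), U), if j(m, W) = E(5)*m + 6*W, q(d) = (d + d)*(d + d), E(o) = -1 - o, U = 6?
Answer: 2023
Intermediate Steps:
q(d) = 4*d² (q(d) = (2*d)*(2*d) = 4*d²)
j(m, W) = -6*m + 6*W (j(m, W) = (-1 - 1*5)*m + 6*W = (-1 - 5)*m + 6*W = -6*m + 6*W)
-341 - j(q(2 + 2*4), U) = -341 - (-24*(2 + 2*4)² + 6*6) = -341 - (-24*(2 + 8)² + 36) = -341 - (-24*10² + 36) = -341 - (-24*100 + 36) = -341 - (-6*400 + 36) = -341 - (-2400 + 36) = -341 - 1*(-2364) = -341 + 2364 = 2023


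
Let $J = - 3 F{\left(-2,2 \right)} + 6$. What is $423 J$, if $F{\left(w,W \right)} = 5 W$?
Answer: $-10152$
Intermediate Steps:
$J = -24$ ($J = - 3 \cdot 5 \cdot 2 + 6 = \left(-3\right) 10 + 6 = -30 + 6 = -24$)
$423 J = 423 \left(-24\right) = -10152$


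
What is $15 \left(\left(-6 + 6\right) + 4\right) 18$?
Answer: $1080$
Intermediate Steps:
$15 \left(\left(-6 + 6\right) + 4\right) 18 = 15 \left(0 + 4\right) 18 = 15 \cdot 4 \cdot 18 = 60 \cdot 18 = 1080$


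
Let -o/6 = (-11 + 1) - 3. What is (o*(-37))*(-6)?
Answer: 17316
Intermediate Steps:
o = 78 (o = -6*((-11 + 1) - 3) = -6*(-10 - 3) = -6*(-13) = 78)
(o*(-37))*(-6) = (78*(-37))*(-6) = -2886*(-6) = 17316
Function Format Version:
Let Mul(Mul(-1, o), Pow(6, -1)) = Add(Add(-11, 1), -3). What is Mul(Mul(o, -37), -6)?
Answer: 17316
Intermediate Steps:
o = 78 (o = Mul(-6, Add(Add(-11, 1), -3)) = Mul(-6, Add(-10, -3)) = Mul(-6, -13) = 78)
Mul(Mul(o, -37), -6) = Mul(Mul(78, -37), -6) = Mul(-2886, -6) = 17316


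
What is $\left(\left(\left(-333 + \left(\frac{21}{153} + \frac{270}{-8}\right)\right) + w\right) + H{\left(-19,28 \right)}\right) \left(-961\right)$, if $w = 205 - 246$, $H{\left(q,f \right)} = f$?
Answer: $\frac{74420801}{204} \approx 3.6481 \cdot 10^{5}$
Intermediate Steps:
$w = -41$ ($w = 205 - 246 = -41$)
$\left(\left(\left(-333 + \left(\frac{21}{153} + \frac{270}{-8}\right)\right) + w\right) + H{\left(-19,28 \right)}\right) \left(-961\right) = \left(\left(\left(-333 + \left(\frac{21}{153} + \frac{270}{-8}\right)\right) - 41\right) + 28\right) \left(-961\right) = \left(\left(\left(-333 + \left(21 \cdot \frac{1}{153} + 270 \left(- \frac{1}{8}\right)\right)\right) - 41\right) + 28\right) \left(-961\right) = \left(\left(\left(-333 + \left(\frac{7}{51} - \frac{135}{4}\right)\right) - 41\right) + 28\right) \left(-961\right) = \left(\left(\left(-333 - \frac{6857}{204}\right) - 41\right) + 28\right) \left(-961\right) = \left(\left(- \frac{74789}{204} - 41\right) + 28\right) \left(-961\right) = \left(- \frac{83153}{204} + 28\right) \left(-961\right) = \left(- \frac{77441}{204}\right) \left(-961\right) = \frac{74420801}{204}$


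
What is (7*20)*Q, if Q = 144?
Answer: 20160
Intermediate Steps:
(7*20)*Q = (7*20)*144 = 140*144 = 20160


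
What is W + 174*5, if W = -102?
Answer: 768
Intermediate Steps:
W + 174*5 = -102 + 174*5 = -102 + 870 = 768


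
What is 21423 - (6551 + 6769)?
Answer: 8103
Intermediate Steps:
21423 - (6551 + 6769) = 21423 - 1*13320 = 21423 - 13320 = 8103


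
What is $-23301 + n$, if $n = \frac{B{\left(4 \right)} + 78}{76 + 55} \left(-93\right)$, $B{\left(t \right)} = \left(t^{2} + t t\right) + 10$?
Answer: $- \frac{3063591}{131} \approx -23386.0$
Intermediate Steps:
$B{\left(t \right)} = 10 + 2 t^{2}$ ($B{\left(t \right)} = \left(t^{2} + t^{2}\right) + 10 = 2 t^{2} + 10 = 10 + 2 t^{2}$)
$n = - \frac{11160}{131}$ ($n = \frac{\left(10 + 2 \cdot 4^{2}\right) + 78}{76 + 55} \left(-93\right) = \frac{\left(10 + 2 \cdot 16\right) + 78}{131} \left(-93\right) = \left(\left(10 + 32\right) + 78\right) \frac{1}{131} \left(-93\right) = \left(42 + 78\right) \frac{1}{131} \left(-93\right) = 120 \cdot \frac{1}{131} \left(-93\right) = \frac{120}{131} \left(-93\right) = - \frac{11160}{131} \approx -85.191$)
$-23301 + n = -23301 - \frac{11160}{131} = - \frac{3063591}{131}$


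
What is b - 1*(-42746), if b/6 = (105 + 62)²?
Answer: 210080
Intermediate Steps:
b = 167334 (b = 6*(105 + 62)² = 6*167² = 6*27889 = 167334)
b - 1*(-42746) = 167334 - 1*(-42746) = 167334 + 42746 = 210080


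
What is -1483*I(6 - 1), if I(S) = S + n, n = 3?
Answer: -11864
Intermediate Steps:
I(S) = 3 + S (I(S) = S + 3 = 3 + S)
-1483*I(6 - 1) = -1483*(3 + (6 - 1)) = -1483*(3 + 5) = -1483*8 = -11864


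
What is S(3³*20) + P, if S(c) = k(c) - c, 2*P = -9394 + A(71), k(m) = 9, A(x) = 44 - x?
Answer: -10483/2 ≈ -5241.5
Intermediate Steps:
P = -9421/2 (P = (-9394 + (44 - 1*71))/2 = (-9394 + (44 - 71))/2 = (-9394 - 27)/2 = (½)*(-9421) = -9421/2 ≈ -4710.5)
S(c) = 9 - c
S(3³*20) + P = (9 - 3³*20) - 9421/2 = (9 - 27*20) - 9421/2 = (9 - 1*540) - 9421/2 = (9 - 540) - 9421/2 = -531 - 9421/2 = -10483/2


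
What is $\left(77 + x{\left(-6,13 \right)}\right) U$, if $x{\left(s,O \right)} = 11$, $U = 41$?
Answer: $3608$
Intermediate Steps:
$\left(77 + x{\left(-6,13 \right)}\right) U = \left(77 + 11\right) 41 = 88 \cdot 41 = 3608$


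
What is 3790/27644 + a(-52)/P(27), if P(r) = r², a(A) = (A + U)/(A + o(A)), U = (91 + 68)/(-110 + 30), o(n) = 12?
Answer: 2240176609/16121980800 ≈ 0.13895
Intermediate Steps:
U = -159/80 (U = 159/(-80) = 159*(-1/80) = -159/80 ≈ -1.9875)
a(A) = (-159/80 + A)/(12 + A) (a(A) = (A - 159/80)/(A + 12) = (-159/80 + A)/(12 + A))
3790/27644 + a(-52)/P(27) = 3790/27644 + ((-159/80 - 52)/(12 - 52))/(27²) = 3790*(1/27644) + (-4319/80/(-40))/729 = 1895/13822 - 1/40*(-4319/80)*(1/729) = 1895/13822 + (4319/3200)*(1/729) = 1895/13822 + 4319/2332800 = 2240176609/16121980800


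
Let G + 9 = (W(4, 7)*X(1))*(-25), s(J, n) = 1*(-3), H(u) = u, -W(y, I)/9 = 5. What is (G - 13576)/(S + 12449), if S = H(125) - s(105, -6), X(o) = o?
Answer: -12460/12577 ≈ -0.99070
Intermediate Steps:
W(y, I) = -45 (W(y, I) = -9*5 = -45)
s(J, n) = -3
G = 1116 (G = -9 - 45*1*(-25) = -9 - 45*(-25) = -9 + 1125 = 1116)
S = 128 (S = 125 - 1*(-3) = 125 + 3 = 128)
(G - 13576)/(S + 12449) = (1116 - 13576)/(128 + 12449) = -12460/12577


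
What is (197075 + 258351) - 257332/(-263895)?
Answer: 120184901602/263895 ≈ 4.5543e+5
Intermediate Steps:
(197075 + 258351) - 257332/(-263895) = 455426 - 257332*(-1/263895) = 455426 + 257332/263895 = 120184901602/263895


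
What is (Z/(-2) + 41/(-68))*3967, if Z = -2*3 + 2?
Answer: 376865/68 ≈ 5542.1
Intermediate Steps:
Z = -4 (Z = -6 + 2 = -4)
(Z/(-2) + 41/(-68))*3967 = (-4/(-2) + 41/(-68))*3967 = (-4*(-½) + 41*(-1/68))*3967 = (2 - 41/68)*3967 = (95/68)*3967 = 376865/68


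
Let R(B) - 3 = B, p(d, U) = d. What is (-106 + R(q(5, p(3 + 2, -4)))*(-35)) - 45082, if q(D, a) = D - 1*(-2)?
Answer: -45538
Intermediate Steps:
q(D, a) = 2 + D (q(D, a) = D + 2 = 2 + D)
R(B) = 3 + B
(-106 + R(q(5, p(3 + 2, -4)))*(-35)) - 45082 = (-106 + (3 + (2 + 5))*(-35)) - 45082 = (-106 + (3 + 7)*(-35)) - 45082 = (-106 + 10*(-35)) - 45082 = (-106 - 350) - 45082 = -456 - 45082 = -45538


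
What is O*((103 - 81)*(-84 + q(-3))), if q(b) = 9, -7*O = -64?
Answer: -105600/7 ≈ -15086.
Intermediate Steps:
O = 64/7 (O = -1/7*(-64) = 64/7 ≈ 9.1429)
O*((103 - 81)*(-84 + q(-3))) = 64*((103 - 81)*(-84 + 9))/7 = 64*(22*(-75))/7 = (64/7)*(-1650) = -105600/7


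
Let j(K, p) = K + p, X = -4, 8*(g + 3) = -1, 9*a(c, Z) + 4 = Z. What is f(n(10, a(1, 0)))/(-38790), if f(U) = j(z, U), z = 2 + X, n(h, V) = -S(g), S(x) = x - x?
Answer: 1/19395 ≈ 5.1560e-5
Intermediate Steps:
a(c, Z) = -4/9 + Z/9
g = -25/8 (g = -3 + (⅛)*(-1) = -3 - ⅛ = -25/8 ≈ -3.1250)
S(x) = 0
n(h, V) = 0 (n(h, V) = -1*0 = 0)
z = -2 (z = 2 - 4 = -2)
f(U) = -2 + U
f(n(10, a(1, 0)))/(-38790) = (-2 + 0)/(-38790) = -2*(-1/38790) = 1/19395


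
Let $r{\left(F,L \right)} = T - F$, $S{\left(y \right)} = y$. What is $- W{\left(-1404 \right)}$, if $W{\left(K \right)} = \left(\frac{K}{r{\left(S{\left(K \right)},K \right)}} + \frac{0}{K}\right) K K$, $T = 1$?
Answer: $\frac{2767587264}{1405} \approx 1.9698 \cdot 10^{6}$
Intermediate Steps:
$r{\left(F,L \right)} = 1 - F$
$W{\left(K \right)} = \frac{K^{3}}{1 - K}$ ($W{\left(K \right)} = \left(\frac{K}{1 - K} + \frac{0}{K}\right) K K = \left(\frac{K}{1 - K} + 0\right) K^{2} = \frac{K}{1 - K} K^{2} = \frac{K^{3}}{1 - K}$)
$- W{\left(-1404 \right)} = - \frac{\left(-1\right) \left(-1404\right)^{3}}{-1 - 1404} = - \frac{\left(-1\right) \left(-2767587264\right)}{-1405} = - \frac{\left(-1\right) \left(-2767587264\right) \left(-1\right)}{1405} = \left(-1\right) \left(- \frac{2767587264}{1405}\right) = \frac{2767587264}{1405}$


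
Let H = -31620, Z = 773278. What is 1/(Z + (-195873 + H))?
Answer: 1/545785 ≈ 1.8322e-6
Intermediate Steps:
1/(Z + (-195873 + H)) = 1/(773278 + (-195873 - 31620)) = 1/(773278 - 227493) = 1/545785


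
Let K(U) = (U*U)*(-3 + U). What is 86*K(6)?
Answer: 9288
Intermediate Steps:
K(U) = U²*(-3 + U)
86*K(6) = 86*(6²*(-3 + 6)) = 86*(36*3) = 86*108 = 9288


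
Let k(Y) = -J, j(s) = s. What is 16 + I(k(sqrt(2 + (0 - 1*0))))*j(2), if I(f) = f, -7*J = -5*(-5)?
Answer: 162/7 ≈ 23.143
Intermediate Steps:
J = -25/7 (J = -(-5)*(-5)/7 = -1/7*25 = -25/7 ≈ -3.5714)
k(Y) = 25/7 (k(Y) = -1*(-25/7) = 25/7)
16 + I(k(sqrt(2 + (0 - 1*0))))*j(2) = 16 + (25/7)*2 = 16 + 50/7 = 162/7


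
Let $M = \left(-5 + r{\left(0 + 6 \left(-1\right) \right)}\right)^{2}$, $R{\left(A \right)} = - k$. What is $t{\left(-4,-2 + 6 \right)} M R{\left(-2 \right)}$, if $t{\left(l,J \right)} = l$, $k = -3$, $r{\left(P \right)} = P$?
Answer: $-1452$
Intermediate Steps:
$R{\left(A \right)} = 3$ ($R{\left(A \right)} = \left(-1\right) \left(-3\right) = 3$)
$M = 121$ ($M = \left(-5 + \left(0 + 6 \left(-1\right)\right)\right)^{2} = \left(-5 + \left(0 - 6\right)\right)^{2} = \left(-5 - 6\right)^{2} = \left(-11\right)^{2} = 121$)
$t{\left(-4,-2 + 6 \right)} M R{\left(-2 \right)} = \left(-4\right) 121 \cdot 3 = \left(-484\right) 3 = -1452$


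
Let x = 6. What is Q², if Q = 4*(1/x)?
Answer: 4/9 ≈ 0.44444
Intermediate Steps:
Q = ⅔ (Q = 4*(1/6) = 4*(1*(⅙)) = 4*(⅙) = ⅔ ≈ 0.66667)
Q² = (⅔)² = 4/9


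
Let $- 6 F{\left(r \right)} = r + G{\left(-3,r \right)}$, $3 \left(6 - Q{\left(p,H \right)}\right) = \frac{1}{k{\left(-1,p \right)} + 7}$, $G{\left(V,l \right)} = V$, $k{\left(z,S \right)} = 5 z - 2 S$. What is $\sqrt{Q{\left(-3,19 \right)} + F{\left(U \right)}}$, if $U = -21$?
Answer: $\frac{\sqrt{1434}}{12} \approx 3.1557$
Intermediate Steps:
$k{\left(z,S \right)} = - 2 S + 5 z$
$Q{\left(p,H \right)} = 6 - \frac{1}{3 \left(2 - 2 p\right)}$ ($Q{\left(p,H \right)} = 6 - \frac{1}{3 \left(\left(- 2 p + 5 \left(-1\right)\right) + 7\right)} = 6 - \frac{1}{3 \left(\left(- 2 p - 5\right) + 7\right)} = 6 - \frac{1}{3 \left(\left(-5 - 2 p\right) + 7\right)} = 6 - \frac{1}{3 \left(2 - 2 p\right)}$)
$F{\left(r \right)} = \frac{1}{2} - \frac{r}{6}$ ($F{\left(r \right)} = - \frac{r - 3}{6} = - \frac{-3 + r}{6} = \frac{1}{2} - \frac{r}{6}$)
$\sqrt{Q{\left(-3,19 \right)} + F{\left(U \right)}} = \sqrt{\frac{-35 + 36 \left(-3\right)}{6 \left(-1 - 3\right)} + \left(\frac{1}{2} - - \frac{7}{2}\right)} = \sqrt{\frac{-35 - 108}{6 \left(-4\right)} + \left(\frac{1}{2} + \frac{7}{2}\right)} = \sqrt{\frac{1}{6} \left(- \frac{1}{4}\right) \left(-143\right) + 4} = \sqrt{\frac{143}{24} + 4} = \sqrt{\frac{239}{24}} = \frac{\sqrt{1434}}{12}$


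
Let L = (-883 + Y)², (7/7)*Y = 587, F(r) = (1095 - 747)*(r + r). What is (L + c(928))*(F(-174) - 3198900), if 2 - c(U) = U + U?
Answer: -284730183048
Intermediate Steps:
F(r) = 696*r (F(r) = 348*(2*r) = 696*r)
Y = 587
c(U) = 2 - 2*U (c(U) = 2 - (U + U) = 2 - 2*U)
L = 87616 (L = (-883 + 587)² = (-296)² = 87616)
(L + c(928))*(F(-174) - 3198900) = (87616 + (2 - 2*928))*(696*(-174) - 3198900) = (87616 + (2 - 1856))*(-121104 - 3198900) = (87616 - 1854)*(-3320004) = 85762*(-3320004) = -284730183048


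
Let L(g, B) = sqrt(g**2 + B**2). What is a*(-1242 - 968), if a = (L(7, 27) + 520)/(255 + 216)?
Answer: -1149200/471 - 2210*sqrt(778)/471 ≈ -2570.8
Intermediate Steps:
L(g, B) = sqrt(B**2 + g**2)
a = 520/471 + sqrt(778)/471 (a = (sqrt(27**2 + 7**2) + 520)/(255 + 216) = (sqrt(729 + 49) + 520)/471 = (sqrt(778) + 520)*(1/471) = (520 + sqrt(778))*(1/471) = 520/471 + sqrt(778)/471 ≈ 1.1633)
a*(-1242 - 968) = (520/471 + sqrt(778)/471)*(-1242 - 968) = (520/471 + sqrt(778)/471)*(-2210) = -1149200/471 - 2210*sqrt(778)/471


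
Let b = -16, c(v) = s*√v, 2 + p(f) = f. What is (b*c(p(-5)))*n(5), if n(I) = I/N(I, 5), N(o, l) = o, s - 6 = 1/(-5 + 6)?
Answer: -112*I*√7 ≈ -296.32*I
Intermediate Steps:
p(f) = -2 + f
s = 7 (s = 6 + 1/(-5 + 6) = 6 + 1/1 = 6 + 1 = 7)
c(v) = 7*√v
n(I) = 1 (n(I) = I/I = 1)
(b*c(p(-5)))*n(5) = -112*√(-2 - 5)*1 = -112*√(-7)*1 = -112*I*√7*1 = -112*I*√7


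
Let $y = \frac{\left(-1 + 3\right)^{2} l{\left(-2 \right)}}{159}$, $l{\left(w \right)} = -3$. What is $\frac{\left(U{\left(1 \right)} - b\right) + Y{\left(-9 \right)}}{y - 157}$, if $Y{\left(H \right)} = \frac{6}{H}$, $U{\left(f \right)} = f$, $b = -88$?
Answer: $- \frac{2809}{4995} \approx -0.56236$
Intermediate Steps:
$y = - \frac{4}{53}$ ($y = \frac{\left(-1 + 3\right)^{2} \left(-3\right)}{159} = 2^{2} \left(-3\right) \frac{1}{159} = 4 \left(-3\right) \frac{1}{159} = \left(-12\right) \frac{1}{159} = - \frac{4}{53} \approx -0.075472$)
$\frac{\left(U{\left(1 \right)} - b\right) + Y{\left(-9 \right)}}{y - 157} = \frac{\left(1 - -88\right) + \frac{6}{-9}}{- \frac{4}{53} - 157} = \frac{\left(1 + 88\right) + 6 \left(- \frac{1}{9}\right)}{- \frac{8325}{53}} = \left(89 - \frac{2}{3}\right) \left(- \frac{53}{8325}\right) = \frac{265}{3} \left(- \frac{53}{8325}\right) = - \frac{2809}{4995}$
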